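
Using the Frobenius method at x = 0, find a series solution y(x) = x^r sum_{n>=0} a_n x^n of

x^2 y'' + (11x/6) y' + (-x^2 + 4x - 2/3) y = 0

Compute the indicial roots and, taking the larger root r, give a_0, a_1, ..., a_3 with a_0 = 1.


Write in Frobenius form y'' + (p(x)/x) y' + (q(x)/x^2) y = 0:
  p(x) = 11/6,  q(x) = -x^2 + 4x - 2/3.
Indicial equation: r(r-1) + (11/6) r + (-2/3) = 0 -> roots r_1 = 1/2, r_2 = -4/3.
Take r = r_1 = 1/2. Let y(x) = x^r sum_{n>=0} a_n x^n with a_0 = 1.
Substitute y = x^r sum a_n x^n and match x^{r+n}. The recurrence is
  D(n) a_n + 4 a_{n-1} - 1 a_{n-2} = 0,  where D(n) = (r+n)(r+n-1) + (11/6)(r+n) + (-2/3).
  a_n = [-4 a_{n-1} + 1 a_{n-2}] / D(n).
Since the indicial polynomial factors as (r - r_1)(r - r_2), D(n) = (r_1 + n - r_1)(r_1 + n - r_2) = n(n + 11/6).
Evaluating step by step (a_0 = 1):
  n = 1: D(1) = 1(1 + 11/6) = 17/6; numerator = -4(1) = -4; a_1 = (-4)/(17/6) = -24/17
  n = 2: D(2) = 2(2 + 11/6) = 23/3; numerator = -4(-24/17) + 1(1) = 113/17; a_2 = (113/17)/(23/3) = 339/391
  n = 3: D(3) = 3(3 + 11/6) = 29/2; numerator = -4(339/391) + 1(-24/17) = -1908/391; a_3 = (-1908/391)/(29/2) = -3816/11339

r = 1/2; a_0 = 1; a_1 = -24/17; a_2 = 339/391; a_3 = -3816/11339


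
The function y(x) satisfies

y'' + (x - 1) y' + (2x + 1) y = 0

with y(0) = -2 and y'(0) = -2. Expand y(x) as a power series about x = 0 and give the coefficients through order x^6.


Ansatz: y(x) = sum_{n>=0} a_n x^n, so y'(x) = sum_{n>=1} n a_n x^(n-1) and y''(x) = sum_{n>=2} n(n-1) a_n x^(n-2).
Substitute into P(x) y'' + Q(x) y' + R(x) y = 0 with P(x) = 1, Q(x) = x - 1, R(x) = 2x + 1, and match powers of x.
Initial conditions: a_0 = -2, a_1 = -2.
Setting the coefficient of each power of x to zero and solving order by order (substituting the coefficients already found):
  x^0: 2 a_2 - a_1 + a_0 = 0  ->  2 a_2 = a_1 - a_0 = 0  ->  a_2 = 0
  x^1: 6 a_3 - 2 a_2 + 2 a_1 + 2 a_0 = 0  ->  6 a_3 = 2 a_2 - 2 a_1 - 2 a_0 = 8  ->  a_3 = 4/3
  x^2: 12 a_4 - 3 a_3 + 3 a_2 + 2 a_1 = 0  ->  12 a_4 = 3 a_3 - 3 a_2 - 2 a_1 = 8  ->  a_4 = 2/3
  x^3: 20 a_5 - 4 a_4 + 4 a_3 + 2 a_2 = 0  ->  20 a_5 = 4 a_4 - 4 a_3 - 2 a_2 = -8/3  ->  a_5 = -2/15
  x^4: 30 a_6 - 5 a_5 + 5 a_4 + 2 a_3 = 0  ->  30 a_6 = 5 a_5 - 5 a_4 - 2 a_3 = -20/3  ->  a_6 = -2/9
Truncated series: y(x) = -2 - 2 x + (4/3) x^3 + (2/3) x^4 - (2/15) x^5 - (2/9) x^6 + O(x^7).

a_0 = -2; a_1 = -2; a_2 = 0; a_3 = 4/3; a_4 = 2/3; a_5 = -2/15; a_6 = -2/9


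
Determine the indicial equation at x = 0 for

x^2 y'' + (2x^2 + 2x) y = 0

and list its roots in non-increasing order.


Divide by x^2 to reach normal form y'' + P_1(x) y' + P_2(x) y = 0 with P_1(x) = 0 and P_2(x) = 2 + 2/x.
x = 0 is a singular point because the y-coefficient 2 + 2/x has a pole at x = 0.
It is a regular singular point because x P_1(x) = p(x) = 0 and x^2 P_2(x) = q(x) = 2x^2 + 2x are polynomials, hence analytic at x = 0.
p(0) = 0,  q(0) = 0.
Indicial equation: r(r-1) + p(0) r + q(0) = 0, i.e. r^2 + (p(0) - 1) r + q(0) = 0, i.e. r^2 - 1 r = 0.
Discriminant: (-1)^2 - 4(0) = 1, so r = (1 ± 1)/2.
Solving: r_1 = 1, r_2 = 0.

indicial: r^2 - 1 r = 0; roots r_1 = 1, r_2 = 0


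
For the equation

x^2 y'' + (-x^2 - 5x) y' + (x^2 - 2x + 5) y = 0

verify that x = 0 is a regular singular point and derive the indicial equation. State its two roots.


Divide by x^2 to reach normal form y'' + P_1(x) y' + P_2(x) y = 0 with P_1(x) = -1 - 5/x and P_2(x) = 1 - 2/x + 5/x^2.
x = 0 is a singular point because the y'-coefficient -1 - 5/x has a pole at x = 0 and the y-coefficient 1 - 2/x + 5/x^2 has a pole at x = 0.
It is a regular singular point because x P_1(x) = p(x) = -x - 5 and x^2 P_2(x) = q(x) = x^2 - 2x + 5 are polynomials, hence analytic at x = 0.
p(0) = -5,  q(0) = 5.
Indicial equation: r(r-1) + p(0) r + q(0) = 0, i.e. r^2 + (p(0) - 1) r + q(0) = 0, i.e. r^2 - 6 r + 5 = 0.
Discriminant: (-6)^2 - 4(5) = 16, so r = (6 ± 4)/2.
Solving: r_1 = 5, r_2 = 1.

indicial: r^2 - 6 r + 5 = 0; roots r_1 = 5, r_2 = 1


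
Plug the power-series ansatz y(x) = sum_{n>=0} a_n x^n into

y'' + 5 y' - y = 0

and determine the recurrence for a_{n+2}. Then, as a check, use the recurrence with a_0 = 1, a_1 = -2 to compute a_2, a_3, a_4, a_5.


Substitute y = sum_n a_n x^n.
y''(x) has coefficient (n+2)(n+1) a_{n+2} at x^n;
5 y'(x) has coefficient 5 (n+1) a_{n+1} at x^n;
-y(x) has coefficient -1 a_n at x^n.
Matching x^n: (n+2)(n+1) a_{n+2} + 5 (n+1) a_{n+1} - 1 a_n = 0.
Thus a_{n+2} = [-5 (n+1) a_{n+1} + 1 a_n] / ((n+1)(n+2)).

Check with a_0 = 1, a_1 = -2 (apply the recurrence for n = 0, 1, 2, 3): a_0 = 1, a_1 = -2, a_2 = 11/2, a_3 = -19/2, a_4 = 37/3, a_5 = -1537/120.

a_(n+2) = [-5 (n+1) a_(n+1) + 1 a_n] / ((n+1)(n+2)); check: a_0 = 1, a_1 = -2, a_2 = 11/2, a_3 = -19/2, a_4 = 37/3, a_5 = -1537/120


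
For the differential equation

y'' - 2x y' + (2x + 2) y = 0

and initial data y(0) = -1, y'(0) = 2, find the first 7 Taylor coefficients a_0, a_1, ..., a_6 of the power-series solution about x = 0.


Ansatz: y(x) = sum_{n>=0} a_n x^n, so y'(x) = sum_{n>=1} n a_n x^(n-1) and y''(x) = sum_{n>=2} n(n-1) a_n x^(n-2).
Substitute into P(x) y'' + Q(x) y' + R(x) y = 0 with P(x) = 1, Q(x) = -2x, R(x) = 2x + 2, and match powers of x.
Initial conditions: a_0 = -1, a_1 = 2.
Setting the coefficient of each power of x to zero and solving order by order (substituting the coefficients already found):
  x^0: 2 a_2 + 2 a_0 = 0  ->  2 a_2 = -2 a_0 = 2  ->  a_2 = 1
  x^1: 6 a_3 + 2 a_0 = 0  ->  6 a_3 = -2 a_0 = 2  ->  a_3 = 1/3
  x^2: 12 a_4 - 2 a_2 + 2 a_1 = 0  ->  12 a_4 = 2 a_2 - 2 a_1 = -2  ->  a_4 = -1/6
  x^3: 20 a_5 - 4 a_3 + 2 a_2 = 0  ->  20 a_5 = 4 a_3 - 2 a_2 = -2/3  ->  a_5 = -1/30
  x^4: 30 a_6 - 6 a_4 + 2 a_3 = 0  ->  30 a_6 = 6 a_4 - 2 a_3 = -5/3  ->  a_6 = -1/18
Truncated series: y(x) = -1 + 2 x + x^2 + (1/3) x^3 - (1/6) x^4 - (1/30) x^5 - (1/18) x^6 + O(x^7).

a_0 = -1; a_1 = 2; a_2 = 1; a_3 = 1/3; a_4 = -1/6; a_5 = -1/30; a_6 = -1/18


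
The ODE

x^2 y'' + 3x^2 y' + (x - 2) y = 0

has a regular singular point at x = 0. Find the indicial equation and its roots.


Divide by x^2 to reach normal form y'' + P_1(x) y' + P_2(x) y = 0 with P_1(x) = 3 and P_2(x) = 1/x - 2/x^2.
x = 0 is a singular point because the y-coefficient 1/x - 2/x^2 has a pole at x = 0.
It is a regular singular point because x P_1(x) = p(x) = 3x and x^2 P_2(x) = q(x) = x - 2 are polynomials, hence analytic at x = 0.
p(0) = 0,  q(0) = -2.
Indicial equation: r(r-1) + p(0) r + q(0) = 0, i.e. r^2 + (p(0) - 1) r + q(0) = 0, i.e. r^2 - 1 r - 2 = 0.
Discriminant: (-1)^2 - 4(-2) = 9, so r = (1 ± 3)/2.
Solving: r_1 = 2, r_2 = -1.

indicial: r^2 - 1 r - 2 = 0; roots r_1 = 2, r_2 = -1


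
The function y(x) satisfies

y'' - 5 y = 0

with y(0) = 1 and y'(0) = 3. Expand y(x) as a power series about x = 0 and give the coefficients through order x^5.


Ansatz: y(x) = sum_{n>=0} a_n x^n, so y'(x) = sum_{n>=1} n a_n x^(n-1) and y''(x) = sum_{n>=2} n(n-1) a_n x^(n-2).
Substitute into P(x) y'' + Q(x) y' + R(x) y = 0 with P(x) = 1, Q(x) = 0, R(x) = -5, and match powers of x.
Initial conditions: a_0 = 1, a_1 = 3.
Setting the coefficient of each power of x to zero and solving order by order (substituting the coefficients already found):
  x^0: 2 a_2 - 5 a_0 = 0  ->  2 a_2 = 5 a_0 = 5  ->  a_2 = 5/2
  x^1: 6 a_3 - 5 a_1 = 0  ->  6 a_3 = 5 a_1 = 15  ->  a_3 = 5/2
  x^2: 12 a_4 - 5 a_2 = 0  ->  12 a_4 = 5 a_2 = 25/2  ->  a_4 = 25/24
  x^3: 20 a_5 - 5 a_3 = 0  ->  20 a_5 = 5 a_3 = 25/2  ->  a_5 = 5/8
Truncated series: y(x) = 1 + 3 x + (5/2) x^2 + (5/2) x^3 + (25/24) x^4 + (5/8) x^5 + O(x^6).

a_0 = 1; a_1 = 3; a_2 = 5/2; a_3 = 5/2; a_4 = 25/24; a_5 = 5/8


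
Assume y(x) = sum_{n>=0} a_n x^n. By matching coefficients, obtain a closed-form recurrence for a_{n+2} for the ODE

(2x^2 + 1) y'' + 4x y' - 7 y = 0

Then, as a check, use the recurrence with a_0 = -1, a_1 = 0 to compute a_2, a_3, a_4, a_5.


Substitute y = sum_n a_n x^n.
(1 + 2 x^2) y'' contributes (n+2)(n+1) a_{n+2} + 2 n(n-1) a_n at x^n.
4 x y'(x) contributes 4 n a_n at x^n.
-7 y(x) contributes -7 a_n at x^n.
Matching x^n: (n+2)(n+1) a_{n+2} + (2 n(n-1) + 4 n - 7) a_n = 0.
Thus a_{n+2} = (-2 n(n-1) - 4 n + 7) / ((n+1)(n+2)) * a_n.

Check with a_0 = -1, a_1 = 0 (apply the recurrence for n = 0, 1, 2, 3): a_0 = -1, a_1 = 0, a_2 = -7/2, a_3 = 0, a_4 = 35/24, a_5 = 0.

a_(n+2) = (-2 n(n-1) - 4 n + 7) / ((n+1)(n+2)) * a_n; check: a_0 = -1, a_1 = 0, a_2 = -7/2, a_3 = 0, a_4 = 35/24, a_5 = 0


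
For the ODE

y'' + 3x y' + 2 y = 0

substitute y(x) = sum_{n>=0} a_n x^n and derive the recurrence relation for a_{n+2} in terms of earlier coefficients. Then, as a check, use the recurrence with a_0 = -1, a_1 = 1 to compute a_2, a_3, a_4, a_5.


Substitute y = sum_n a_n x^n.
y''(x) has coefficient (n+2)(n+1) a_{n+2} at x^n;
3 x y'(x) has coefficient 3 n a_n at x^n (shift);
2 y(x) has coefficient 2 a_n at x^n.
Matching x^n: (n+2)(n+1) a_{n+2} + (3n + 2) a_n = 0.
Thus a_{n+2} = (-3n - 2) / ((n+1)(n+2)) * a_n.

Check with a_0 = -1, a_1 = 1 (apply the recurrence for n = 0, 1, 2, 3): a_0 = -1, a_1 = 1, a_2 = 1, a_3 = -5/6, a_4 = -2/3, a_5 = 11/24.

a_(n+2) = (-3n - 2) / ((n+1)(n+2)) * a_n; check: a_0 = -1, a_1 = 1, a_2 = 1, a_3 = -5/6, a_4 = -2/3, a_5 = 11/24


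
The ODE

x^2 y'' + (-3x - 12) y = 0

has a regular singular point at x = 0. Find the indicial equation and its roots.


Divide by x^2 to reach normal form y'' + P_1(x) y' + P_2(x) y = 0 with P_1(x) = 0 and P_2(x) = -3/x - 12/x^2.
x = 0 is a singular point because the y-coefficient -3/x - 12/x^2 has a pole at x = 0.
It is a regular singular point because x P_1(x) = p(x) = 0 and x^2 P_2(x) = q(x) = -3x - 12 are polynomials, hence analytic at x = 0.
p(0) = 0,  q(0) = -12.
Indicial equation: r(r-1) + p(0) r + q(0) = 0, i.e. r^2 + (p(0) - 1) r + q(0) = 0, i.e. r^2 - 1 r - 12 = 0.
Discriminant: (-1)^2 - 4(-12) = 49, so r = (1 ± 7)/2.
Solving: r_1 = 4, r_2 = -3.

indicial: r^2 - 1 r - 12 = 0; roots r_1 = 4, r_2 = -3


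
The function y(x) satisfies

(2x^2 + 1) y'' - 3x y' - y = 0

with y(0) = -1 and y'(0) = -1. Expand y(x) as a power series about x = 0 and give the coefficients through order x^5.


Ansatz: y(x) = sum_{n>=0} a_n x^n, so y'(x) = sum_{n>=1} n a_n x^(n-1) and y''(x) = sum_{n>=2} n(n-1) a_n x^(n-2).
Substitute into P(x) y'' + Q(x) y' + R(x) y = 0 with P(x) = 2x^2 + 1, Q(x) = -3x, R(x) = -1, and match powers of x.
Initial conditions: a_0 = -1, a_1 = -1.
Setting the coefficient of each power of x to zero and solving order by order (substituting the coefficients already found):
  x^0: 2 a_2 - a_0 = 0  ->  2 a_2 = a_0 = -1  ->  a_2 = -1/2
  x^1: 6 a_3 - 4 a_1 = 0  ->  6 a_3 = 4 a_1 = -4  ->  a_3 = -2/3
  x^2: 12 a_4 - 3 a_2 = 0  ->  12 a_4 = 3 a_2 = -3/2  ->  a_4 = -1/8
  x^3: 20 a_5 + 2 a_3 = 0  ->  20 a_5 = -2 a_3 = 4/3  ->  a_5 = 1/15
Truncated series: y(x) = -1 - x - (1/2) x^2 - (2/3) x^3 - (1/8) x^4 + (1/15) x^5 + O(x^6).

a_0 = -1; a_1 = -1; a_2 = -1/2; a_3 = -2/3; a_4 = -1/8; a_5 = 1/15


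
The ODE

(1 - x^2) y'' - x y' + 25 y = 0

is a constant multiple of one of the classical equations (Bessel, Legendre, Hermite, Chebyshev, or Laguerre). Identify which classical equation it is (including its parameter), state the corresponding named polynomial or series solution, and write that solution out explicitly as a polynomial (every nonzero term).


The equation is already in a standard form:  (1 - x^2) y'' - x y' + 25 y = 0.
This matches the Chebyshev equation (1 - x^2) y'' - x y' + n^2 y = 0 (note the -x y' term, not -2x y') with n^2 = 25, so n = 5; the polynomial solution is T_5(x).
With y = sum_k a_k x^k, matching x^k gives (k+2)(k+1) a_{k+2} = (k^2 - n^2) a_k = (k - 5)(k + 5) a_k. The right side vanishes at k = 5, so the series with the parity of 5 terminates at degree 5.
Standard normalization: leading coefficient of T_n is 2^(n-1), so a_5 = 2^4 = 16. Work downward with a_k = (k+1)(k+2) a_{k+2} / ((k - 5)(k + 5)):
  a_3 = (4)(5)(16) / ((3 - 5)(3 + 5)) = 320/(-16) = -20
  a_1 = (2)(3)(-20) / ((1 - 5)(1 + 5)) = -120/(-24) = 5
Hence T_5(x) = 16 x^5 - 20 x^3 + 5 x.

T_5(x); series = 16 x^5 - 20 x^3 + 5 x


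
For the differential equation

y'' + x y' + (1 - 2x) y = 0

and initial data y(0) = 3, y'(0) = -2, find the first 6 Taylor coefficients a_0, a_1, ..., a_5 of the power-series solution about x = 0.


Ansatz: y(x) = sum_{n>=0} a_n x^n, so y'(x) = sum_{n>=1} n a_n x^(n-1) and y''(x) = sum_{n>=2} n(n-1) a_n x^(n-2).
Substitute into P(x) y'' + Q(x) y' + R(x) y = 0 with P(x) = 1, Q(x) = x, R(x) = 1 - 2x, and match powers of x.
Initial conditions: a_0 = 3, a_1 = -2.
Setting the coefficient of each power of x to zero and solving order by order (substituting the coefficients already found):
  x^0: 2 a_2 + a_0 = 0  ->  2 a_2 = -a_0 = -3  ->  a_2 = -3/2
  x^1: 6 a_3 + 2 a_1 - 2 a_0 = 0  ->  6 a_3 = -2 a_1 + 2 a_0 = 10  ->  a_3 = 5/3
  x^2: 12 a_4 + 3 a_2 - 2 a_1 = 0  ->  12 a_4 = -3 a_2 + 2 a_1 = 1/2  ->  a_4 = 1/24
  x^3: 20 a_5 + 4 a_3 - 2 a_2 = 0  ->  20 a_5 = -4 a_3 + 2 a_2 = -29/3  ->  a_5 = -29/60
Truncated series: y(x) = 3 - 2 x - (3/2) x^2 + (5/3) x^3 + (1/24) x^4 - (29/60) x^5 + O(x^6).

a_0 = 3; a_1 = -2; a_2 = -3/2; a_3 = 5/3; a_4 = 1/24; a_5 = -29/60


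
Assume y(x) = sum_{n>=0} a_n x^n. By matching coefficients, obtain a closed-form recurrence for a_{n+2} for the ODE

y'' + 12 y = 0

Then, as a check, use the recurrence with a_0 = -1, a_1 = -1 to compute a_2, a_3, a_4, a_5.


Substitute y = sum_n a_n x^n into y'' + (const) y = 0.
y''(x) = sum_{n>=0} (n+2)(n+1) a_{n+2} x^n.
The ODE becomes sum_n [(n+2)(n+1) a_{n+2} + 12 a_n] x^n = 0.
Setting each coefficient to zero gives the recurrence:
  (n+2)(n+1) a_{n+2} + 12 a_n = 0,
  a_{n+2} = -12 / ((n+1)(n+2)) a_n.

Check with a_0 = -1, a_1 = -1 (apply the recurrence for n = 0, 1, 2, 3): a_0 = -1, a_1 = -1, a_2 = 6, a_3 = 2, a_4 = -6, a_5 = -6/5.

a_{n+2} = -12/((n+1)(n+2)) * a_n; check: a_0 = -1, a_1 = -1, a_2 = 6, a_3 = 2, a_4 = -6, a_5 = -6/5


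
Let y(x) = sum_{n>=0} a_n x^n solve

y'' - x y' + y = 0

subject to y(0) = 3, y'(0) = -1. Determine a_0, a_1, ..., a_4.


Ansatz: y(x) = sum_{n>=0} a_n x^n, so y'(x) = sum_{n>=1} n a_n x^(n-1) and y''(x) = sum_{n>=2} n(n-1) a_n x^(n-2).
Substitute into P(x) y'' + Q(x) y' + R(x) y = 0 with P(x) = 1, Q(x) = -x, R(x) = 1, and match powers of x.
Initial conditions: a_0 = 3, a_1 = -1.
Setting the coefficient of each power of x to zero and solving order by order (substituting the coefficients already found):
  x^0: 2 a_2 + a_0 = 0  ->  2 a_2 = -a_0 = -3  ->  a_2 = -3/2
  x^1: 6 a_3 = 0  ->  a_3 = 0
  x^2: 12 a_4 - a_2 = 0  ->  12 a_4 = a_2 = -3/2  ->  a_4 = -1/8
Truncated series: y(x) = 3 - x - (3/2) x^2 - (1/8) x^4 + O(x^5).

a_0 = 3; a_1 = -1; a_2 = -3/2; a_3 = 0; a_4 = -1/8


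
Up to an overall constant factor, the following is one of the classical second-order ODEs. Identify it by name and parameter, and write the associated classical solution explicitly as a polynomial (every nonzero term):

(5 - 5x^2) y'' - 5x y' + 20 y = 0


All three coefficients share the factor 5; dividing through by 5 gives  (1 - x^2) y'' - x y' + 4 y = 0.
This matches the Chebyshev equation (1 - x^2) y'' - x y' + n^2 y = 0 (note the -x y' term, not -2x y') with n^2 = 4, so n = 2; the polynomial solution is T_2(x).
With y = sum_k a_k x^k, matching x^k gives (k+2)(k+1) a_{k+2} = (k^2 - n^2) a_k = (k - 2)(k + 2) a_k. The right side vanishes at k = 2, so the series with the parity of 2 terminates at degree 2.
Standard normalization: leading coefficient of T_n is 2^(n-1), so a_2 = 2^1 = 2. Work downward with a_k = (k+1)(k+2) a_{k+2} / ((k - 2)(k + 2)):
  a_0 = (1)(2)(2) / ((0 - 2)(0 + 2)) = 4/(-4) = -1
Hence T_2(x) = 2 x^2 - 1.

T_2(x); series = 2 x^2 - 1


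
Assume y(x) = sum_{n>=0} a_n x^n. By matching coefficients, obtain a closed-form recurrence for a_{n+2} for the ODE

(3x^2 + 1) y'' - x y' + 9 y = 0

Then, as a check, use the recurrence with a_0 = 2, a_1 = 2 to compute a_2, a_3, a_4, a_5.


Substitute y = sum_n a_n x^n.
(1 + 3 x^2) y'' contributes (n+2)(n+1) a_{n+2} + 3 n(n-1) a_n at x^n.
-x y'(x) contributes -n a_n at x^n.
9 y(x) contributes 9 a_n at x^n.
Matching x^n: (n+2)(n+1) a_{n+2} + (3 n(n-1) - n + 9) a_n = 0.
Thus a_{n+2} = (-3 n(n-1) + n - 9) / ((n+1)(n+2)) * a_n.

Check with a_0 = 2, a_1 = 2 (apply the recurrence for n = 0, 1, 2, 3): a_0 = 2, a_1 = 2, a_2 = -9, a_3 = -8/3, a_4 = 39/4, a_5 = 16/5.

a_(n+2) = (-3 n(n-1) + n - 9) / ((n+1)(n+2)) * a_n; check: a_0 = 2, a_1 = 2, a_2 = -9, a_3 = -8/3, a_4 = 39/4, a_5 = 16/5


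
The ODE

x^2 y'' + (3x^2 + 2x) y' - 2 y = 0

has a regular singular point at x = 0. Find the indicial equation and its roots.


Divide by x^2 to reach normal form y'' + P_1(x) y' + P_2(x) y = 0 with P_1(x) = 3 + 2/x and P_2(x) = -2/x^2.
x = 0 is a singular point because the y'-coefficient 3 + 2/x has a pole at x = 0 and the y-coefficient -2/x^2 has a pole at x = 0.
It is a regular singular point because x P_1(x) = p(x) = 3x + 2 and x^2 P_2(x) = q(x) = -2 are polynomials, hence analytic at x = 0.
p(0) = 2,  q(0) = -2.
Indicial equation: r(r-1) + p(0) r + q(0) = 0, i.e. r^2 + (p(0) - 1) r + q(0) = 0, i.e. r^2 + 1 r - 2 = 0.
Discriminant: (1)^2 - 4(-2) = 9, so r = (-1 ± 3)/2.
Solving: r_1 = 1, r_2 = -2.

indicial: r^2 + 1 r - 2 = 0; roots r_1 = 1, r_2 = -2


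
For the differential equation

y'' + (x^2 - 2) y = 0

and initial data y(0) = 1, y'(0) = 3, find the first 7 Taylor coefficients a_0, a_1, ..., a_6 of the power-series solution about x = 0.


Ansatz: y(x) = sum_{n>=0} a_n x^n, so y'(x) = sum_{n>=1} n a_n x^(n-1) and y''(x) = sum_{n>=2} n(n-1) a_n x^(n-2).
Substitute into P(x) y'' + Q(x) y' + R(x) y = 0 with P(x) = 1, Q(x) = 0, R(x) = x^2 - 2, and match powers of x.
Initial conditions: a_0 = 1, a_1 = 3.
Setting the coefficient of each power of x to zero and solving order by order (substituting the coefficients already found):
  x^0: 2 a_2 - 2 a_0 = 0  ->  2 a_2 = 2 a_0 = 2  ->  a_2 = 1
  x^1: 6 a_3 - 2 a_1 = 0  ->  6 a_3 = 2 a_1 = 6  ->  a_3 = 1
  x^2: 12 a_4 - 2 a_2 + a_0 = 0  ->  12 a_4 = 2 a_2 - a_0 = 1  ->  a_4 = 1/12
  x^3: 20 a_5 - 2 a_3 + a_1 = 0  ->  20 a_5 = 2 a_3 - a_1 = -1  ->  a_5 = -1/20
  x^4: 30 a_6 - 2 a_4 + a_2 = 0  ->  30 a_6 = 2 a_4 - a_2 = -5/6  ->  a_6 = -1/36
Truncated series: y(x) = 1 + 3 x + x^2 + x^3 + (1/12) x^4 - (1/20) x^5 - (1/36) x^6 + O(x^7).

a_0 = 1; a_1 = 3; a_2 = 1; a_3 = 1; a_4 = 1/12; a_5 = -1/20; a_6 = -1/36


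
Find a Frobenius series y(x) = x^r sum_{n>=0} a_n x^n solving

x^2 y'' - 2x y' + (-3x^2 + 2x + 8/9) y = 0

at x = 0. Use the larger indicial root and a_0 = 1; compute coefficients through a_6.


Write in Frobenius form y'' + (p(x)/x) y' + (q(x)/x^2) y = 0:
  p(x) = -2,  q(x) = -3x^2 + 2x + 8/9.
Indicial equation: r(r-1) + (-2) r + (8/9) = 0 -> roots r_1 = 8/3, r_2 = 1/3.
Take r = r_1 = 8/3. Let y(x) = x^r sum_{n>=0} a_n x^n with a_0 = 1.
Substitute y = x^r sum a_n x^n and match x^{r+n}. The recurrence is
  D(n) a_n + 2 a_{n-1} - 3 a_{n-2} = 0,  where D(n) = (r+n)(r+n-1) + (-2)(r+n) + (8/9).
  a_n = [-2 a_{n-1} + 3 a_{n-2}] / D(n).
Since the indicial polynomial factors as (r - r_1)(r - r_2), D(n) = (r_1 + n - r_1)(r_1 + n - r_2) = n(n + 7/3).
Evaluating step by step (a_0 = 1):
  n = 1: D(1) = 1(1 + 7/3) = 10/3; numerator = -2(1) = -2; a_1 = (-2)/(10/3) = -3/5
  n = 2: D(2) = 2(2 + 7/3) = 26/3; numerator = -2(-3/5) + 3(1) = 21/5; a_2 = (21/5)/(26/3) = 63/130
  n = 3: D(3) = 3(3 + 7/3) = 16; numerator = -2(63/130) + 3(-3/5) = -36/13; a_3 = (-36/13)/(16) = -9/52
  n = 4: D(4) = 4(4 + 7/3) = 76/3; numerator = -2(-9/52) + 3(63/130) = 9/5; a_4 = (9/5)/(76/3) = 27/380
  n = 5: D(5) = 5(5 + 7/3) = 110/3; numerator = -2(27/380) + 3(-9/52) = -3267/4940; a_5 = (-3267/4940)/(110/3) = -891/49400
  n = 6: D(6) = 6(6 + 7/3) = 50; numerator = -2(-891/49400) + 3(27/380) = 81/325; a_6 = (81/325)/(50) = 81/16250

r = 8/3; a_0 = 1; a_1 = -3/5; a_2 = 63/130; a_3 = -9/52; a_4 = 27/380; a_5 = -891/49400; a_6 = 81/16250


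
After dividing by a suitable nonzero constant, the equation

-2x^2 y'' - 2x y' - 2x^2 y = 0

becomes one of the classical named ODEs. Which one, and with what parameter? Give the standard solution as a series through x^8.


All three coefficients share the factor -2; dividing through by -2 gives  x^2 y'' + x y' + x^2 y = 0.
This matches the Bessel equation x^2 y'' + x y' + (x^2 - nu^2) y = 0 with nu^2 = 0, so nu = 0; the solution bounded at x = 0 is J_0(x).
Frobenius at x = 0: indicial roots ±nu; for r = nu the recurrence k(k + 2nu) c_k = -c_{k-2} gives the standard series J_nu(x) = sum_{k>=0} (-1)^k / (k! (k+nu)!) (x/2)^(2k+nu). Evaluate the first 5 terms:
  k = 0: (-1)^0 / (0! * 0! * 2^0) x^0 = 1/(1*1*1) x^0 = (1) x^0
  k = 1: (-1)^1 / (1! * 1! * 2^2) x^2 = -1/(1*1*4) x^2 = (-1/4) x^2
  k = 2: (-1)^2 / (2! * 2! * 2^4) x^4 = 1/(2*2*16) x^4 = (1/64) x^4
  k = 3: (-1)^3 / (3! * 3! * 2^6) x^6 = -1/(6*6*64) x^6 = (-1/2304) x^6
  k = 4: (-1)^4 / (4! * 4! * 2^8) x^8 = 1/(24*24*256) x^8 = (1/147456) x^8
Hence J_0(x) = x^8/147456 - x^6/2304 + x^4/64 - x^2/4 + 1 + ....

J_0(x); series = x^8/147456 - x^6/2304 + x^4/64 - x^2/4 + 1


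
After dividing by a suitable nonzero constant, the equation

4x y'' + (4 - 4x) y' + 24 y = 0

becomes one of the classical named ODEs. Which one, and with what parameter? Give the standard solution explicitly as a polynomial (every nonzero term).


All three coefficients share the factor 4; dividing through by 4 gives  x y'' + (1 - x) y' + 6 y = 0.
This matches the Laguerre equation x y'' + (1 - x) y' + n y = 0 with n = 6; the polynomial solution is L_6(x).
With y = sum_k a_k x^k, matching x^k gives (k+1)k a_{k+1} + (k+1) a_{k+1} - k a_k + n a_k = 0, i.e. (k+1)^2 a_{k+1} = (k - n) a_k = (k - 6) a_k. The right side vanishes at k = 6, so the series terminates at degree 6.
Standard normalization L_n(0) = 1 gives a_0 = 1. Work upward with a_{k+1} = (k - 6) a_k / (k+1)^2:
  a_1 = (0 - 6)(1) / 1^2 = -6/1 = -6
  a_2 = (1 - 6)(-6) / 2^2 = 30/4 = 15/2
  a_3 = (2 - 6)(15/2) / 3^2 = -30/9 = -10/3
  a_4 = (3 - 6)(-10/3) / 4^2 = 10/16 = 5/8
  a_5 = (4 - 6)(5/8) / 5^2 = (-5/4)/25 = -1/20
  a_6 = (5 - 6)(-1/20) / 6^2 = (1/20)/36 = 1/720
Hence L_6(x) = x^6/720 - x^5/20 + 5 x^4/8 - 10 x^3/3 + 15 x^2/2 - 6 x + 1.

L_6(x); series = x^6/720 - x^5/20 + 5 x^4/8 - 10 x^3/3 + 15 x^2/2 - 6 x + 1


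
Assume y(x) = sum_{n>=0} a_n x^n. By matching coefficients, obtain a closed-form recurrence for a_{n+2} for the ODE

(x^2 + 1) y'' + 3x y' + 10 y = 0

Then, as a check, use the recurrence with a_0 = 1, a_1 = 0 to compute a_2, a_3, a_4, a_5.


Substitute y = sum_n a_n x^n.
(1 + 1 x^2) y'' contributes (n+2)(n+1) a_{n+2} + n(n-1) a_n at x^n.
3 x y'(x) contributes 3 n a_n at x^n.
10 y(x) contributes 10 a_n at x^n.
Matching x^n: (n+2)(n+1) a_{n+2} + (n(n-1) + 3 n + 10) a_n = 0.
Thus a_{n+2} = (-n(n-1) - 3 n - 10) / ((n+1)(n+2)) * a_n.

Check with a_0 = 1, a_1 = 0 (apply the recurrence for n = 0, 1, 2, 3): a_0 = 1, a_1 = 0, a_2 = -5, a_3 = 0, a_4 = 15/2, a_5 = 0.

a_(n+2) = (-n(n-1) - 3 n - 10) / ((n+1)(n+2)) * a_n; check: a_0 = 1, a_1 = 0, a_2 = -5, a_3 = 0, a_4 = 15/2, a_5 = 0


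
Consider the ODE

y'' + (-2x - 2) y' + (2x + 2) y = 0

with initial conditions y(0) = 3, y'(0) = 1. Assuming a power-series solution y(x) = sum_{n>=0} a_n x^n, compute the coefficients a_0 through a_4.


Ansatz: y(x) = sum_{n>=0} a_n x^n, so y'(x) = sum_{n>=1} n a_n x^(n-1) and y''(x) = sum_{n>=2} n(n-1) a_n x^(n-2).
Substitute into P(x) y'' + Q(x) y' + R(x) y = 0 with P(x) = 1, Q(x) = -2x - 2, R(x) = 2x + 2, and match powers of x.
Initial conditions: a_0 = 3, a_1 = 1.
Setting the coefficient of each power of x to zero and solving order by order (substituting the coefficients already found):
  x^0: 2 a_2 - 2 a_1 + 2 a_0 = 0  ->  2 a_2 = 2 a_1 - 2 a_0 = -4  ->  a_2 = -2
  x^1: 6 a_3 - 4 a_2 + 2 a_0 = 0  ->  6 a_3 = 4 a_2 - 2 a_0 = -14  ->  a_3 = -7/3
  x^2: 12 a_4 - 6 a_3 - 2 a_2 + 2 a_1 = 0  ->  12 a_4 = 6 a_3 + 2 a_2 - 2 a_1 = -20  ->  a_4 = -5/3
Truncated series: y(x) = 3 + x - 2 x^2 - (7/3) x^3 - (5/3) x^4 + O(x^5).

a_0 = 3; a_1 = 1; a_2 = -2; a_3 = -7/3; a_4 = -5/3


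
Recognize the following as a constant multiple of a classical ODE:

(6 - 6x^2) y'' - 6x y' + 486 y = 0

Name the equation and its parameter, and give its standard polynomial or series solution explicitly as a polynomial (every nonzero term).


All three coefficients share the factor 6; dividing through by 6 gives  (1 - x^2) y'' - x y' + 81 y = 0.
This matches the Chebyshev equation (1 - x^2) y'' - x y' + n^2 y = 0 (note the -x y' term, not -2x y') with n^2 = 81, so n = 9; the polynomial solution is T_9(x).
With y = sum_k a_k x^k, matching x^k gives (k+2)(k+1) a_{k+2} = (k^2 - n^2) a_k = (k - 9)(k + 9) a_k. The right side vanishes at k = 9, so the series with the parity of 9 terminates at degree 9.
Standard normalization: leading coefficient of T_n is 2^(n-1), so a_9 = 2^8 = 256. Work downward with a_k = (k+1)(k+2) a_{k+2} / ((k - 9)(k + 9)):
  a_7 = (8)(9)(256) / ((7 - 9)(7 + 9)) = 18432/(-32) = -576
  a_5 = (6)(7)(-576) / ((5 - 9)(5 + 9)) = -24192/(-56) = 432
  a_3 = (4)(5)(432) / ((3 - 9)(3 + 9)) = 8640/(-72) = -120
  a_1 = (2)(3)(-120) / ((1 - 9)(1 + 9)) = -720/(-80) = 9
Hence T_9(x) = 256 x^9 - 576 x^7 + 432 x^5 - 120 x^3 + 9 x.

T_9(x); series = 256 x^9 - 576 x^7 + 432 x^5 - 120 x^3 + 9 x


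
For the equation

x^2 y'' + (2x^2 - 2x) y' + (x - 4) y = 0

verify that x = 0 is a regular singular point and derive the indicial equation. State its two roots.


Divide by x^2 to reach normal form y'' + P_1(x) y' + P_2(x) y = 0 with P_1(x) = 2 - 2/x and P_2(x) = 1/x - 4/x^2.
x = 0 is a singular point because the y'-coefficient 2 - 2/x has a pole at x = 0 and the y-coefficient 1/x - 4/x^2 has a pole at x = 0.
It is a regular singular point because x P_1(x) = p(x) = 2x - 2 and x^2 P_2(x) = q(x) = x - 4 are polynomials, hence analytic at x = 0.
p(0) = -2,  q(0) = -4.
Indicial equation: r(r-1) + p(0) r + q(0) = 0, i.e. r^2 + (p(0) - 1) r + q(0) = 0, i.e. r^2 - 3 r - 4 = 0.
Discriminant: (-3)^2 - 4(-4) = 25, so r = (3 ± 5)/2.
Solving: r_1 = 4, r_2 = -1.

indicial: r^2 - 3 r - 4 = 0; roots r_1 = 4, r_2 = -1


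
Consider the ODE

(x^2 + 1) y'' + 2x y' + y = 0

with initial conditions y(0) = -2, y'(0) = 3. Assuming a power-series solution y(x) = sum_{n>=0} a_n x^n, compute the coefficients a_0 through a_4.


Ansatz: y(x) = sum_{n>=0} a_n x^n, so y'(x) = sum_{n>=1} n a_n x^(n-1) and y''(x) = sum_{n>=2} n(n-1) a_n x^(n-2).
Substitute into P(x) y'' + Q(x) y' + R(x) y = 0 with P(x) = x^2 + 1, Q(x) = 2x, R(x) = 1, and match powers of x.
Initial conditions: a_0 = -2, a_1 = 3.
Setting the coefficient of each power of x to zero and solving order by order (substituting the coefficients already found):
  x^0: 2 a_2 + a_0 = 0  ->  2 a_2 = -a_0 = 2  ->  a_2 = 1
  x^1: 6 a_3 + 3 a_1 = 0  ->  6 a_3 = -3 a_1 = -9  ->  a_3 = -3/2
  x^2: 12 a_4 + 7 a_2 = 0  ->  12 a_4 = -7 a_2 = -7  ->  a_4 = -7/12
Truncated series: y(x) = -2 + 3 x + x^2 - (3/2) x^3 - (7/12) x^4 + O(x^5).

a_0 = -2; a_1 = 3; a_2 = 1; a_3 = -3/2; a_4 = -7/12


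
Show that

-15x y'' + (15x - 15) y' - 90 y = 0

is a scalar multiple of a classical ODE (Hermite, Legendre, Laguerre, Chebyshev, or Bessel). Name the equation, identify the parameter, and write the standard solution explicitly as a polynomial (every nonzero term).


All three coefficients share the factor -15; dividing through by -15 gives  x y'' + (1 - x) y' + 6 y = 0.
This matches the Laguerre equation x y'' + (1 - x) y' + n y = 0 with n = 6; the polynomial solution is L_6(x).
With y = sum_k a_k x^k, matching x^k gives (k+1)k a_{k+1} + (k+1) a_{k+1} - k a_k + n a_k = 0, i.e. (k+1)^2 a_{k+1} = (k - n) a_k = (k - 6) a_k. The right side vanishes at k = 6, so the series terminates at degree 6.
Standard normalization L_n(0) = 1 gives a_0 = 1. Work upward with a_{k+1} = (k - 6) a_k / (k+1)^2:
  a_1 = (0 - 6)(1) / 1^2 = -6/1 = -6
  a_2 = (1 - 6)(-6) / 2^2 = 30/4 = 15/2
  a_3 = (2 - 6)(15/2) / 3^2 = -30/9 = -10/3
  a_4 = (3 - 6)(-10/3) / 4^2 = 10/16 = 5/8
  a_5 = (4 - 6)(5/8) / 5^2 = (-5/4)/25 = -1/20
  a_6 = (5 - 6)(-1/20) / 6^2 = (1/20)/36 = 1/720
Hence L_6(x) = x^6/720 - x^5/20 + 5 x^4/8 - 10 x^3/3 + 15 x^2/2 - 6 x + 1.

L_6(x); series = x^6/720 - x^5/20 + 5 x^4/8 - 10 x^3/3 + 15 x^2/2 - 6 x + 1


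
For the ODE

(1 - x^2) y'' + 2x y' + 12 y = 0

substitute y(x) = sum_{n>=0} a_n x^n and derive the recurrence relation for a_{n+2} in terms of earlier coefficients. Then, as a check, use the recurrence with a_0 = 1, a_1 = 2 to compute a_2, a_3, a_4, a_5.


Substitute y = sum_n a_n x^n.
(1 - 1 x^2) y'' contributes (n+2)(n+1) a_{n+2} - n(n-1) a_n at x^n.
2 x y'(x) contributes 2 n a_n at x^n.
12 y(x) contributes 12 a_n at x^n.
Matching x^n: (n+2)(n+1) a_{n+2} + (-n(n-1) + 2 n + 12) a_n = 0.
Thus a_{n+2} = (n(n-1) - 2 n - 12) / ((n+1)(n+2)) * a_n.

Check with a_0 = 1, a_1 = 2 (apply the recurrence for n = 0, 1, 2, 3): a_0 = 1, a_1 = 2, a_2 = -6, a_3 = -14/3, a_4 = 7, a_5 = 14/5.

a_(n+2) = (n(n-1) - 2 n - 12) / ((n+1)(n+2)) * a_n; check: a_0 = 1, a_1 = 2, a_2 = -6, a_3 = -14/3, a_4 = 7, a_5 = 14/5


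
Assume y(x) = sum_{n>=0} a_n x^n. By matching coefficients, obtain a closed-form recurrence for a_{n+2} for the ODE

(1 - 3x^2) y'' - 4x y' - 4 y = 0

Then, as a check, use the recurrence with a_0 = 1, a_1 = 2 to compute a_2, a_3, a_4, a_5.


Substitute y = sum_n a_n x^n.
(1 - 3 x^2) y'' contributes (n+2)(n+1) a_{n+2} - 3 n(n-1) a_n at x^n.
-4 x y'(x) contributes -4 n a_n at x^n.
-4 y(x) contributes -4 a_n at x^n.
Matching x^n: (n+2)(n+1) a_{n+2} + (-3 n(n-1) - 4 n - 4) a_n = 0.
Thus a_{n+2} = (3 n(n-1) + 4 n + 4) / ((n+1)(n+2)) * a_n.

Check with a_0 = 1, a_1 = 2 (apply the recurrence for n = 0, 1, 2, 3): a_0 = 1, a_1 = 2, a_2 = 2, a_3 = 8/3, a_4 = 3, a_5 = 68/15.

a_(n+2) = (3 n(n-1) + 4 n + 4) / ((n+1)(n+2)) * a_n; check: a_0 = 1, a_1 = 2, a_2 = 2, a_3 = 8/3, a_4 = 3, a_5 = 68/15


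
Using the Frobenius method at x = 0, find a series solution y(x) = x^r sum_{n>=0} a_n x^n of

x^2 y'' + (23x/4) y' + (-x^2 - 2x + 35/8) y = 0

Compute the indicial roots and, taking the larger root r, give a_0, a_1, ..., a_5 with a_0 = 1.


Write in Frobenius form y'' + (p(x)/x) y' + (q(x)/x^2) y = 0:
  p(x) = 23/4,  q(x) = -x^2 - 2x + 35/8.
Indicial equation: r(r-1) + (23/4) r + (35/8) = 0 -> roots r_1 = -5/4, r_2 = -7/2.
Take r = r_1 = -5/4. Let y(x) = x^r sum_{n>=0} a_n x^n with a_0 = 1.
Substitute y = x^r sum a_n x^n and match x^{r+n}. The recurrence is
  D(n) a_n - 2 a_{n-1} - 1 a_{n-2} = 0,  where D(n) = (r+n)(r+n-1) + (23/4)(r+n) + (35/8).
  a_n = [2 a_{n-1} + 1 a_{n-2}] / D(n).
Since the indicial polynomial factors as (r - r_1)(r - r_2), D(n) = (r_1 + n - r_1)(r_1 + n - r_2) = n(n + 9/4).
Evaluating step by step (a_0 = 1):
  n = 1: D(1) = 1(1 + 9/4) = 13/4; numerator = 2(1) = 2; a_1 = (2)/(13/4) = 8/13
  n = 2: D(2) = 2(2 + 9/4) = 17/2; numerator = 2(8/13) + 1(1) = 29/13; a_2 = (29/13)/(17/2) = 58/221
  n = 3: D(3) = 3(3 + 9/4) = 63/4; numerator = 2(58/221) + 1(8/13) = 252/221; a_3 = (252/221)/(63/4) = 16/221
  n = 4: D(4) = 4(4 + 9/4) = 25; numerator = 2(16/221) + 1(58/221) = 90/221; a_4 = (90/221)/(25) = 18/1105
  n = 5: D(5) = 5(5 + 9/4) = 145/4; numerator = 2(18/1105) + 1(16/221) = 116/1105; a_5 = (116/1105)/(145/4) = 16/5525

r = -5/4; a_0 = 1; a_1 = 8/13; a_2 = 58/221; a_3 = 16/221; a_4 = 18/1105; a_5 = 16/5525


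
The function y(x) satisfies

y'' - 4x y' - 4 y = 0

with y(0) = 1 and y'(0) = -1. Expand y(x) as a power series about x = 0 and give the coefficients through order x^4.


Ansatz: y(x) = sum_{n>=0} a_n x^n, so y'(x) = sum_{n>=1} n a_n x^(n-1) and y''(x) = sum_{n>=2} n(n-1) a_n x^(n-2).
Substitute into P(x) y'' + Q(x) y' + R(x) y = 0 with P(x) = 1, Q(x) = -4x, R(x) = -4, and match powers of x.
Initial conditions: a_0 = 1, a_1 = -1.
Setting the coefficient of each power of x to zero and solving order by order (substituting the coefficients already found):
  x^0: 2 a_2 - 4 a_0 = 0  ->  2 a_2 = 4 a_0 = 4  ->  a_2 = 2
  x^1: 6 a_3 - 8 a_1 = 0  ->  6 a_3 = 8 a_1 = -8  ->  a_3 = -4/3
  x^2: 12 a_4 - 12 a_2 = 0  ->  12 a_4 = 12 a_2 = 24  ->  a_4 = 2
Truncated series: y(x) = 1 - x + 2 x^2 - (4/3) x^3 + 2 x^4 + O(x^5).

a_0 = 1; a_1 = -1; a_2 = 2; a_3 = -4/3; a_4 = 2


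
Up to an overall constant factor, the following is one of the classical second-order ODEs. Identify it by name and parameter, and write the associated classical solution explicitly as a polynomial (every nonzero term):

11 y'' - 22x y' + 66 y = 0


All three coefficients share the factor 11; dividing through by 11 gives  y'' - 2x y' + 6 y = 0.
This matches the Hermite equation y'' - 2x y' + 2n y = 0 with 2n = 6, so n = 3; the polynomial solution is H_3(x).
With y = sum_k a_k x^k, matching x^k gives (k+2)(k+1) a_{k+2} = 2(k - n) a_k = 2(k - 3) a_k. The right side vanishes at k = 3, so the series with the parity of 3 terminates at degree 3.
Standard normalization: leading coefficient of H_n is 2^n, so a_3 = 2^3 = 8. Work downward with a_k = (k+1)(k+2) a_{k+2} / (2(k - n)):
  a_1 = (2)(3)(8) / (2(1 - 3)) = 48/(-4) = -12
Hence H_3(x) = 8 x^3 - 12 x.

H_3(x); series = 8 x^3 - 12 x


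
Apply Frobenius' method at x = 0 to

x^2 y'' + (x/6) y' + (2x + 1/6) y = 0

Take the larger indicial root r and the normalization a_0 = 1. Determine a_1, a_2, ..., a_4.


Write in Frobenius form y'' + (p(x)/x) y' + (q(x)/x^2) y = 0:
  p(x) = 1/6,  q(x) = 2x + 1/6.
Indicial equation: r(r-1) + (1/6) r + (1/6) = 0 -> roots r_1 = 1/2, r_2 = 1/3.
Take r = r_1 = 1/2. Let y(x) = x^r sum_{n>=0} a_n x^n with a_0 = 1.
Substitute y = x^r sum a_n x^n and match x^{r+n}. The recurrence is
  D(n) a_n + 2 a_{n-1} = 0,  where D(n) = (r+n)(r+n-1) + (1/6)(r+n) + (1/6).
  a_n = -2 / D(n) * a_{n-1}.
Since the indicial polynomial factors as (r - r_1)(r - r_2), D(n) = (r_1 + n - r_1)(r_1 + n - r_2) = n(n + 1/6).
Evaluating step by step (a_0 = 1):
  n = 1: D(1) = 1(1 + 1/6) = 7/6; numerator = -2(1) = -2; a_1 = (-2)/(7/6) = -12/7
  n = 2: D(2) = 2(2 + 1/6) = 13/3; numerator = -2(-12/7) = 24/7; a_2 = (24/7)/(13/3) = 72/91
  n = 3: D(3) = 3(3 + 1/6) = 19/2; numerator = -2(72/91) = -144/91; a_3 = (-144/91)/(19/2) = -288/1729
  n = 4: D(4) = 4(4 + 1/6) = 50/3; numerator = -2(-288/1729) = 576/1729; a_4 = (576/1729)/(50/3) = 864/43225

r = 1/2; a_0 = 1; a_1 = -12/7; a_2 = 72/91; a_3 = -288/1729; a_4 = 864/43225


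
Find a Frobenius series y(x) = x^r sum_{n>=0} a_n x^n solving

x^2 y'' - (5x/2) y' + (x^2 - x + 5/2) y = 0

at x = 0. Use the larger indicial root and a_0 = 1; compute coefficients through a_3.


Write in Frobenius form y'' + (p(x)/x) y' + (q(x)/x^2) y = 0:
  p(x) = -5/2,  q(x) = x^2 - x + 5/2.
Indicial equation: r(r-1) + (-5/2) r + (5/2) = 0 -> roots r_1 = 5/2, r_2 = 1.
Take r = r_1 = 5/2. Let y(x) = x^r sum_{n>=0} a_n x^n with a_0 = 1.
Substitute y = x^r sum a_n x^n and match x^{r+n}. The recurrence is
  D(n) a_n - 1 a_{n-1} + 1 a_{n-2} = 0,  where D(n) = (r+n)(r+n-1) + (-5/2)(r+n) + (5/2).
  a_n = [1 a_{n-1} - 1 a_{n-2}] / D(n).
Since the indicial polynomial factors as (r - r_1)(r - r_2), D(n) = (r_1 + n - r_1)(r_1 + n - r_2) = n(n + 3/2).
Evaluating step by step (a_0 = 1):
  n = 1: D(1) = 1(1 + 3/2) = 5/2; numerator = 1(1) = 1; a_1 = (1)/(5/2) = 2/5
  n = 2: D(2) = 2(2 + 3/2) = 7; numerator = 1(2/5) - 1(1) = -3/5; a_2 = (-3/5)/(7) = -3/35
  n = 3: D(3) = 3(3 + 3/2) = 27/2; numerator = 1(-3/35) - 1(2/5) = -17/35; a_3 = (-17/35)/(27/2) = -34/945

r = 5/2; a_0 = 1; a_1 = 2/5; a_2 = -3/35; a_3 = -34/945


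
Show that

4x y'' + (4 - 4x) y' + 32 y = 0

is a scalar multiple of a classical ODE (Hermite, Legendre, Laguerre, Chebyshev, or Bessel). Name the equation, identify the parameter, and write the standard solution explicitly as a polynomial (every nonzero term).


All three coefficients share the factor 4; dividing through by 4 gives  x y'' + (1 - x) y' + 8 y = 0.
This matches the Laguerre equation x y'' + (1 - x) y' + n y = 0 with n = 8; the polynomial solution is L_8(x).
With y = sum_k a_k x^k, matching x^k gives (k+1)k a_{k+1} + (k+1) a_{k+1} - k a_k + n a_k = 0, i.e. (k+1)^2 a_{k+1} = (k - n) a_k = (k - 8) a_k. The right side vanishes at k = 8, so the series terminates at degree 8.
Standard normalization L_n(0) = 1 gives a_0 = 1. Work upward with a_{k+1} = (k - 8) a_k / (k+1)^2:
  a_1 = (0 - 8)(1) / 1^2 = -8/1 = -8
  a_2 = (1 - 8)(-8) / 2^2 = 56/4 = 14
  a_3 = (2 - 8)(14) / 3^2 = -84/9 = -28/3
  a_4 = (3 - 8)(-28/3) / 4^2 = (140/3)/16 = 35/12
  a_5 = (4 - 8)(35/12) / 5^2 = (-35/3)/25 = -7/15
  a_6 = (5 - 8)(-7/15) / 6^2 = (7/5)/36 = 7/180
  a_7 = (6 - 8)(7/180) / 7^2 = (-7/90)/49 = -1/630
  a_8 = (7 - 8)(-1/630) / 8^2 = (1/630)/64 = 1/40320
Hence L_8(x) = x^8/40320 - x^7/630 + 7 x^6/180 - 7 x^5/15 + 35 x^4/12 - 28 x^3/3 + 14 x^2 - 8 x + 1.

L_8(x); series = x^8/40320 - x^7/630 + 7 x^6/180 - 7 x^5/15 + 35 x^4/12 - 28 x^3/3 + 14 x^2 - 8 x + 1


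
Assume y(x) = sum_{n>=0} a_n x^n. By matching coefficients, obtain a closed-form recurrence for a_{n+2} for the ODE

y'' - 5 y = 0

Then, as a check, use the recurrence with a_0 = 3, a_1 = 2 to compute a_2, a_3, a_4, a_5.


Substitute y = sum_n a_n x^n into y'' + (const) y = 0.
y''(x) = sum_{n>=0} (n+2)(n+1) a_{n+2} x^n.
The ODE becomes sum_n [(n+2)(n+1) a_{n+2} - 5 a_n] x^n = 0.
Setting each coefficient to zero gives the recurrence:
  (n+2)(n+1) a_{n+2} - 5 a_n = 0,
  a_{n+2} = 5 / ((n+1)(n+2)) a_n.

Check with a_0 = 3, a_1 = 2 (apply the recurrence for n = 0, 1, 2, 3): a_0 = 3, a_1 = 2, a_2 = 15/2, a_3 = 5/3, a_4 = 25/8, a_5 = 5/12.

a_{n+2} = 5/((n+1)(n+2)) * a_n; check: a_0 = 3, a_1 = 2, a_2 = 15/2, a_3 = 5/3, a_4 = 25/8, a_5 = 5/12


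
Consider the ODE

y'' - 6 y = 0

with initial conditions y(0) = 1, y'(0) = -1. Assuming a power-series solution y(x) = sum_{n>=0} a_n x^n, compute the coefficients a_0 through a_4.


Ansatz: y(x) = sum_{n>=0} a_n x^n, so y'(x) = sum_{n>=1} n a_n x^(n-1) and y''(x) = sum_{n>=2} n(n-1) a_n x^(n-2).
Substitute into P(x) y'' + Q(x) y' + R(x) y = 0 with P(x) = 1, Q(x) = 0, R(x) = -6, and match powers of x.
Initial conditions: a_0 = 1, a_1 = -1.
Setting the coefficient of each power of x to zero and solving order by order (substituting the coefficients already found):
  x^0: 2 a_2 - 6 a_0 = 0  ->  2 a_2 = 6 a_0 = 6  ->  a_2 = 3
  x^1: 6 a_3 - 6 a_1 = 0  ->  6 a_3 = 6 a_1 = -6  ->  a_3 = -1
  x^2: 12 a_4 - 6 a_2 = 0  ->  12 a_4 = 6 a_2 = 18  ->  a_4 = 3/2
Truncated series: y(x) = 1 - x + 3 x^2 - x^3 + (3/2) x^4 + O(x^5).

a_0 = 1; a_1 = -1; a_2 = 3; a_3 = -1; a_4 = 3/2


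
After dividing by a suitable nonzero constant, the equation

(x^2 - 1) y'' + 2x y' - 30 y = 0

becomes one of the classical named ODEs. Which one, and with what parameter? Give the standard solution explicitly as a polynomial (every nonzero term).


All three coefficients share the factor -1; dividing through by -1 gives  (1 - x^2) y'' - 2x y' + 30 y = 0.
This matches the Legendre equation (1 - x^2) y'' - 2x y' + n(n+1) y = 0 (note the -2x y' term) with n(n+1) = 30, so n = 5; the polynomial solution is P_5(x).
With y = sum_k a_k x^k, matching x^k gives (k+2)(k+1) a_{k+2} = [k(k+1) - n(n+1)] a_k = (k - 5)(k + 6) a_k. The right side vanishes at k = 5, so the series with the parity of 5 terminates at degree 5.
Standard normalization (P_n(1) = 1): leading coefficient (2n)!/(2^n (n!)^2) = 3628800/(32*14400) = 63/8, so a_5 = 63/8. Work downward with a_k = (k+1)(k+2) a_{k+2} / ((k - 5)(k + 6)):
  a_3 = (4)(5)(63/8) / ((3 - 5)(3 + 6)) = (315/2)/(-18) = -35/4
  a_1 = (2)(3)(-35/4) / ((1 - 5)(1 + 6)) = (-105/2)/(-28) = 15/8
Hence P_5(x) = 63 x^5/8 - 35 x^3/4 + 15 x/8.

P_5(x); series = 63 x^5/8 - 35 x^3/4 + 15 x/8


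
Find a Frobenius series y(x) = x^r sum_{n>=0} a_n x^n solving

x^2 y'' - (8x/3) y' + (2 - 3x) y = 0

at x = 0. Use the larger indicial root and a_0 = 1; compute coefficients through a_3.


Write in Frobenius form y'' + (p(x)/x) y' + (q(x)/x^2) y = 0:
  p(x) = -8/3,  q(x) = 2 - 3x.
Indicial equation: r(r-1) + (-8/3) r + (2) = 0 -> roots r_1 = 3, r_2 = 2/3.
Take r = r_1 = 3. Let y(x) = x^r sum_{n>=0} a_n x^n with a_0 = 1.
Substitute y = x^r sum a_n x^n and match x^{r+n}. The recurrence is
  D(n) a_n - 3 a_{n-1} = 0,  where D(n) = (r+n)(r+n-1) + (-8/3)(r+n) + (2).
  a_n = 3 / D(n) * a_{n-1}.
Since the indicial polynomial factors as (r - r_1)(r - r_2), D(n) = (r_1 + n - r_1)(r_1 + n - r_2) = n(n + 7/3).
Evaluating step by step (a_0 = 1):
  n = 1: D(1) = 1(1 + 7/3) = 10/3; numerator = 3(1) = 3; a_1 = (3)/(10/3) = 9/10
  n = 2: D(2) = 2(2 + 7/3) = 26/3; numerator = 3(9/10) = 27/10; a_2 = (27/10)/(26/3) = 81/260
  n = 3: D(3) = 3(3 + 7/3) = 16; numerator = 3(81/260) = 243/260; a_3 = (243/260)/(16) = 243/4160

r = 3; a_0 = 1; a_1 = 9/10; a_2 = 81/260; a_3 = 243/4160
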